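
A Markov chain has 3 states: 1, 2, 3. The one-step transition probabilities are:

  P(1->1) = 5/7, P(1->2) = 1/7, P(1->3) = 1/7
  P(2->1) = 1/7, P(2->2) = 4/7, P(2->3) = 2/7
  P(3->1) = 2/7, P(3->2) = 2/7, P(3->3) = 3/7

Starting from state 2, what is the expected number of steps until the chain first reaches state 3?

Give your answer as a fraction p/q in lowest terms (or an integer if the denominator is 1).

Let h_i = expected steps to first reach 3 from state i.
Boundary: h_3 = 0.
First-step equations for the other states:
  h_1 = 1 + 5/7*h_1 + 1/7*h_2 + 1/7*h_3
  h_2 = 1 + 1/7*h_1 + 4/7*h_2 + 2/7*h_3

Substituting h_3 = 0 and rearranging gives the linear system (I - Q) h = 1:
  [2/7, -1/7] . (h_1, h_2) = 1
  [-1/7, 3/7] . (h_1, h_2) = 1

Solving yields:
  h_1 = 28/5
  h_2 = 21/5

Starting state is 2, so the expected hitting time is h_2 = 21/5.

Answer: 21/5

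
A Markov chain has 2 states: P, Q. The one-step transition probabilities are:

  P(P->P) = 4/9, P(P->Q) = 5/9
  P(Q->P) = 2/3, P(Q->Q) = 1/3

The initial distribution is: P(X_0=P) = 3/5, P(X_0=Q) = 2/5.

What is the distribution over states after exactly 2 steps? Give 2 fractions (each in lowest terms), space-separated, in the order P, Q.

Answer: 74/135 61/135

Derivation:
Propagating the distribution step by step (d_{t+1} = d_t * P):
d_0 = (P=3/5, Q=2/5)
  d_1[P] = 3/5*4/9 + 2/5*2/3 = 8/15
  d_1[Q] = 3/5*5/9 + 2/5*1/3 = 7/15
d_1 = (P=8/15, Q=7/15)
  d_2[P] = 8/15*4/9 + 7/15*2/3 = 74/135
  d_2[Q] = 8/15*5/9 + 7/15*1/3 = 61/135
d_2 = (P=74/135, Q=61/135)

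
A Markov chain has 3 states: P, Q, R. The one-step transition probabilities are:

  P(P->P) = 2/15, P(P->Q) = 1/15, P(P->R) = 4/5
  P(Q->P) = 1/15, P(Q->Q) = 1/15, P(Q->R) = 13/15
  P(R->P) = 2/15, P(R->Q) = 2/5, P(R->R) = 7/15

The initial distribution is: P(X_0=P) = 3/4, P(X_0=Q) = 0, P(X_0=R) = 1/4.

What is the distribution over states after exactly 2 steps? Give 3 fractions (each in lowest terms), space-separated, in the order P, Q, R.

Answer: 37/300 11/36 257/450

Derivation:
Propagating the distribution step by step (d_{t+1} = d_t * P):
d_0 = (P=3/4, Q=0, R=1/4)
  d_1[P] = 3/4*2/15 + 0*1/15 + 1/4*2/15 = 2/15
  d_1[Q] = 3/4*1/15 + 0*1/15 + 1/4*2/5 = 3/20
  d_1[R] = 3/4*4/5 + 0*13/15 + 1/4*7/15 = 43/60
d_1 = (P=2/15, Q=3/20, R=43/60)
  d_2[P] = 2/15*2/15 + 3/20*1/15 + 43/60*2/15 = 37/300
  d_2[Q] = 2/15*1/15 + 3/20*1/15 + 43/60*2/5 = 11/36
  d_2[R] = 2/15*4/5 + 3/20*13/15 + 43/60*7/15 = 257/450
d_2 = (P=37/300, Q=11/36, R=257/450)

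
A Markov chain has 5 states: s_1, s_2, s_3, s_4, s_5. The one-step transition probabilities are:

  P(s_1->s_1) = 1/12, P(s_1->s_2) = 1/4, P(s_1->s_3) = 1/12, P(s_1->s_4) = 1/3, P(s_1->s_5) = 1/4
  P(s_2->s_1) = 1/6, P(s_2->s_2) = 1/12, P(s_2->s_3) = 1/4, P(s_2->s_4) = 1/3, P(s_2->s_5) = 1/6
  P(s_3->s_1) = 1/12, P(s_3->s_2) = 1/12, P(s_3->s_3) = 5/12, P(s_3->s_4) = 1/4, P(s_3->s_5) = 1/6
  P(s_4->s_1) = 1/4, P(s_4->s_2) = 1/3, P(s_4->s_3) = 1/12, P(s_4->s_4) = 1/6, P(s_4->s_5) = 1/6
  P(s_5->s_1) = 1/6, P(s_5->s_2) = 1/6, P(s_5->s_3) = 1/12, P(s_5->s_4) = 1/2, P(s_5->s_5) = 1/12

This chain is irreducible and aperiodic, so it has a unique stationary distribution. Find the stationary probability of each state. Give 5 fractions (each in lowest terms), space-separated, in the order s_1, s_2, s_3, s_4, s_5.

The stationary distribution satisfies pi = pi * P, i.e.:
  pi_s_1 = 1/12*pi_s_1 + 1/6*pi_s_2 + 1/12*pi_s_3 + 1/4*pi_s_4 + 1/6*pi_s_5
  pi_s_2 = 1/4*pi_s_1 + 1/12*pi_s_2 + 1/12*pi_s_3 + 1/3*pi_s_4 + 1/6*pi_s_5
  pi_s_3 = 1/12*pi_s_1 + 1/4*pi_s_2 + 5/12*pi_s_3 + 1/12*pi_s_4 + 1/12*pi_s_5
  pi_s_4 = 1/3*pi_s_1 + 1/3*pi_s_2 + 1/4*pi_s_3 + 1/6*pi_s_4 + 1/2*pi_s_5
  pi_s_5 = 1/4*pi_s_1 + 1/6*pi_s_2 + 1/6*pi_s_3 + 1/6*pi_s_4 + 1/12*pi_s_5
with normalization: pi_s_1 + pi_s_2 + pi_s_3 + pi_s_4 + pi_s_5 = 1.

Using the first 4 balance equations plus normalization, the linear system A*pi = b is:
  [-11/12, 1/6, 1/12, 1/4, 1/6] . pi = 0
  [1/4, -11/12, 1/12, 1/3, 1/6] . pi = 0
  [1/12, 1/4, -7/12, 1/12, 1/12] . pi = 0
  [1/3, 1/3, 1/4, -5/6, 1/2] . pi = 0
  [1, 1, 1, 1, 1] . pi = 1

Solving yields:
  pi_s_1 = 415/2542
  pi_s_2 = 505/2542
  pi_s_3 = 222/1271
  pi_s_4 = 755/2542
  pi_s_5 = 423/2542

Verification (pi * P):
  415/2542*1/12 + 505/2542*1/6 + 222/1271*1/12 + 755/2542*1/4 + 423/2542*1/6 = 415/2542 = pi_s_1  (ok)
  415/2542*1/4 + 505/2542*1/12 + 222/1271*1/12 + 755/2542*1/3 + 423/2542*1/6 = 505/2542 = pi_s_2  (ok)
  415/2542*1/12 + 505/2542*1/4 + 222/1271*5/12 + 755/2542*1/12 + 423/2542*1/12 = 222/1271 = pi_s_3  (ok)
  415/2542*1/3 + 505/2542*1/3 + 222/1271*1/4 + 755/2542*1/6 + 423/2542*1/2 = 755/2542 = pi_s_4  (ok)
  415/2542*1/4 + 505/2542*1/6 + 222/1271*1/6 + 755/2542*1/6 + 423/2542*1/12 = 423/2542 = pi_s_5  (ok)

Answer: 415/2542 505/2542 222/1271 755/2542 423/2542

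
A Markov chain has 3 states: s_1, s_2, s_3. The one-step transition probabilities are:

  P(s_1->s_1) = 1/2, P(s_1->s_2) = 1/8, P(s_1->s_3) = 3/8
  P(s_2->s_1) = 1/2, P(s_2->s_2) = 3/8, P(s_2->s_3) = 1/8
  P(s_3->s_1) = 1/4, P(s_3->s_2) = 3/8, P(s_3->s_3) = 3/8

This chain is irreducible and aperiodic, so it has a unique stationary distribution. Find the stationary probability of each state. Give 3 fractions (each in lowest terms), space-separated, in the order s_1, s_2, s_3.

Answer: 11/26 7/26 4/13

Derivation:
The stationary distribution satisfies pi = pi * P, i.e.:
  pi_s_1 = 1/2*pi_s_1 + 1/2*pi_s_2 + 1/4*pi_s_3
  pi_s_2 = 1/8*pi_s_1 + 3/8*pi_s_2 + 3/8*pi_s_3
  pi_s_3 = 3/8*pi_s_1 + 1/8*pi_s_2 + 3/8*pi_s_3
with normalization: pi_s_1 + pi_s_2 + pi_s_3 = 1.

Using the first 2 balance equations plus normalization, the linear system A*pi = b is:
  [-1/2, 1/2, 1/4] . pi = 0
  [1/8, -5/8, 3/8] . pi = 0
  [1, 1, 1] . pi = 1

Solving yields:
  pi_s_1 = 11/26
  pi_s_2 = 7/26
  pi_s_3 = 4/13

Verification (pi * P):
  11/26*1/2 + 7/26*1/2 + 4/13*1/4 = 11/26 = pi_s_1  (ok)
  11/26*1/8 + 7/26*3/8 + 4/13*3/8 = 7/26 = pi_s_2  (ok)
  11/26*3/8 + 7/26*1/8 + 4/13*3/8 = 4/13 = pi_s_3  (ok)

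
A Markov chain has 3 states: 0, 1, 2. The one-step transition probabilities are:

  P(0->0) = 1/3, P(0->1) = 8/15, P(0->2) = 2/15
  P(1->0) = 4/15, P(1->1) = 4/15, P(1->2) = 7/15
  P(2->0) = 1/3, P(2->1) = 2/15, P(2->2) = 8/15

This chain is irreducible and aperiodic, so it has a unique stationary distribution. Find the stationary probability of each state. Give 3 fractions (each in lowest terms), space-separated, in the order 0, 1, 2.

The stationary distribution satisfies pi = pi * P, i.e.:
  pi_0 = 1/3*pi_0 + 4/15*pi_1 + 1/3*pi_2
  pi_1 = 8/15*pi_0 + 4/15*pi_1 + 2/15*pi_2
  pi_2 = 2/15*pi_0 + 7/15*pi_1 + 8/15*pi_2
with normalization: pi_0 + pi_1 + pi_2 = 1.

Using the first 2 balance equations plus normalization, the linear system A*pi = b is:
  [-2/3, 4/15, 1/3] . pi = 0
  [8/15, -11/15, 2/15] . pi = 0
  [1, 1, 1] . pi = 1

Solving yields:
  pi_0 = 21/67
  pi_1 = 20/67
  pi_2 = 26/67

Verification (pi * P):
  21/67*1/3 + 20/67*4/15 + 26/67*1/3 = 21/67 = pi_0  (ok)
  21/67*8/15 + 20/67*4/15 + 26/67*2/15 = 20/67 = pi_1  (ok)
  21/67*2/15 + 20/67*7/15 + 26/67*8/15 = 26/67 = pi_2  (ok)

Answer: 21/67 20/67 26/67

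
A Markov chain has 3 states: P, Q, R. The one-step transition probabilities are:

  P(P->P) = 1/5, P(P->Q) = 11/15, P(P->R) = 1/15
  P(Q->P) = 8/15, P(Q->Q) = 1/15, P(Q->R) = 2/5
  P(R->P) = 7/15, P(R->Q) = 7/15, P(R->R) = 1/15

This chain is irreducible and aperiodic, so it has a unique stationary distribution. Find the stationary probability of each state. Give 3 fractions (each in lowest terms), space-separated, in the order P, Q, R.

The stationary distribution satisfies pi = pi * P, i.e.:
  pi_P = 1/5*pi_P + 8/15*pi_Q + 7/15*pi_R
  pi_Q = 11/15*pi_P + 1/15*pi_Q + 7/15*pi_R
  pi_R = 1/15*pi_P + 2/5*pi_Q + 1/15*pi_R
with normalization: pi_P + pi_Q + pi_R = 1.

Using the first 2 balance equations plus normalization, the linear system A*pi = b is:
  [-4/5, 8/15, 7/15] . pi = 0
  [11/15, -14/15, 7/15] . pi = 0
  [1, 1, 1] . pi = 1

Solving yields:
  pi_P = 154/395
  pi_Q = 161/395
  pi_R = 16/79

Verification (pi * P):
  154/395*1/5 + 161/395*8/15 + 16/79*7/15 = 154/395 = pi_P  (ok)
  154/395*11/15 + 161/395*1/15 + 16/79*7/15 = 161/395 = pi_Q  (ok)
  154/395*1/15 + 161/395*2/5 + 16/79*1/15 = 16/79 = pi_R  (ok)

Answer: 154/395 161/395 16/79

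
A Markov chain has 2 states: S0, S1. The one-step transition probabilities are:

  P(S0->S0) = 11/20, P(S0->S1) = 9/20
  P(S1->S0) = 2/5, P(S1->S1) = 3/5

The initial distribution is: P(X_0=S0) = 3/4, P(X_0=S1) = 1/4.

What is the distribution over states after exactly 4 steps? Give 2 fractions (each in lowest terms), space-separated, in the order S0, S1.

Answer: 301267/640000 338733/640000

Derivation:
Propagating the distribution step by step (d_{t+1} = d_t * P):
d_0 = (S0=3/4, S1=1/4)
  d_1[S0] = 3/4*11/20 + 1/4*2/5 = 41/80
  d_1[S1] = 3/4*9/20 + 1/4*3/5 = 39/80
d_1 = (S0=41/80, S1=39/80)
  d_2[S0] = 41/80*11/20 + 39/80*2/5 = 763/1600
  d_2[S1] = 41/80*9/20 + 39/80*3/5 = 837/1600
d_2 = (S0=763/1600, S1=837/1600)
  d_3[S0] = 763/1600*11/20 + 837/1600*2/5 = 15089/32000
  d_3[S1] = 763/1600*9/20 + 837/1600*3/5 = 16911/32000
d_3 = (S0=15089/32000, S1=16911/32000)
  d_4[S0] = 15089/32000*11/20 + 16911/32000*2/5 = 301267/640000
  d_4[S1] = 15089/32000*9/20 + 16911/32000*3/5 = 338733/640000
d_4 = (S0=301267/640000, S1=338733/640000)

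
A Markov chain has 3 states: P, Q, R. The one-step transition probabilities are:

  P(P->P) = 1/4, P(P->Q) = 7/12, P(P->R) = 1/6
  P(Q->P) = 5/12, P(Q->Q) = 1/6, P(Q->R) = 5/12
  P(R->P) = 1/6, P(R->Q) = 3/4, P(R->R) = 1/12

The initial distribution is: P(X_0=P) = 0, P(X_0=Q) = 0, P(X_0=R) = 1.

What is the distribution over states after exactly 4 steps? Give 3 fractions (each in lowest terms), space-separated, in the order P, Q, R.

Propagating the distribution step by step (d_{t+1} = d_t * P):
d_0 = (P=0, Q=0, R=1)
  d_1[P] = 0*1/4 + 0*5/12 + 1*1/6 = 1/6
  d_1[Q] = 0*7/12 + 0*1/6 + 1*3/4 = 3/4
  d_1[R] = 0*1/6 + 0*5/12 + 1*1/12 = 1/12
d_1 = (P=1/6, Q=3/4, R=1/12)
  d_2[P] = 1/6*1/4 + 3/4*5/12 + 1/12*1/6 = 53/144
  d_2[Q] = 1/6*7/12 + 3/4*1/6 + 1/12*3/4 = 41/144
  d_2[R] = 1/6*1/6 + 3/4*5/12 + 1/12*1/12 = 25/72
d_2 = (P=53/144, Q=41/144, R=25/72)
  d_3[P] = 53/144*1/4 + 41/144*5/12 + 25/72*1/6 = 29/108
  d_3[Q] = 53/144*7/12 + 41/144*1/6 + 25/72*3/4 = 301/576
  d_3[R] = 53/144*1/6 + 41/144*5/12 + 25/72*1/12 = 361/1728
d_3 = (P=29/108, Q=301/576, R=361/1728)
  d_4[P] = 29/108*1/4 + 301/576*5/12 + 361/1728*1/6 = 6629/20736
  d_4[Q] = 29/108*7/12 + 301/576*1/6 + 361/1728*3/4 = 8303/20736
  d_4[R] = 29/108*1/6 + 301/576*5/12 + 361/1728*1/12 = 1451/5184
d_4 = (P=6629/20736, Q=8303/20736, R=1451/5184)

Answer: 6629/20736 8303/20736 1451/5184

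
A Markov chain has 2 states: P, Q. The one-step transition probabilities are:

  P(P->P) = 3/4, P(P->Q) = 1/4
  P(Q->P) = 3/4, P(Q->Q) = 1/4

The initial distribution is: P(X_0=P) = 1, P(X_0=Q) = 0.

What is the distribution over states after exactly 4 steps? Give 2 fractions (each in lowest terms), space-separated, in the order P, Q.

Answer: 3/4 1/4

Derivation:
Propagating the distribution step by step (d_{t+1} = d_t * P):
d_0 = (P=1, Q=0)
  d_1[P] = 1*3/4 + 0*3/4 = 3/4
  d_1[Q] = 1*1/4 + 0*1/4 = 1/4
d_1 = (P=3/4, Q=1/4)
  d_2[P] = 3/4*3/4 + 1/4*3/4 = 3/4
  d_2[Q] = 3/4*1/4 + 1/4*1/4 = 1/4
d_2 = (P=3/4, Q=1/4)
  d_3[P] = 3/4*3/4 + 1/4*3/4 = 3/4
  d_3[Q] = 3/4*1/4 + 1/4*1/4 = 1/4
d_3 = (P=3/4, Q=1/4)
  d_4[P] = 3/4*3/4 + 1/4*3/4 = 3/4
  d_4[Q] = 3/4*1/4 + 1/4*1/4 = 1/4
d_4 = (P=3/4, Q=1/4)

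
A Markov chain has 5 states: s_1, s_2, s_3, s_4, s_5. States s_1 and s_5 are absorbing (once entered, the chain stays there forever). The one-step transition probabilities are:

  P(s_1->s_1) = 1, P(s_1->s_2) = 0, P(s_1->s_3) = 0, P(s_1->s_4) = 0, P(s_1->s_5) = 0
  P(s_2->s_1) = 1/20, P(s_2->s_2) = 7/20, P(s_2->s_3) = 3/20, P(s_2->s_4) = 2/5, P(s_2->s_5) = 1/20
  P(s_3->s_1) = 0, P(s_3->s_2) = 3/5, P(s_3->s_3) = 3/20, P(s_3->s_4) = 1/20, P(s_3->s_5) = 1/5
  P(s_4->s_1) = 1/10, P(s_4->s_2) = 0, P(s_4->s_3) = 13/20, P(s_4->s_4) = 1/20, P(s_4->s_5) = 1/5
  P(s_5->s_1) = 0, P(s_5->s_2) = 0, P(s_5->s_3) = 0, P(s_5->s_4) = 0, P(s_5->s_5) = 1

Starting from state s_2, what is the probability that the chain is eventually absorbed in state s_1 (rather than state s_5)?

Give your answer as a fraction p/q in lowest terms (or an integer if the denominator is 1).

Let a_i = P(absorbed in s_1 | start in state i).
Boundary conditions: a_s_1 = 1, a_s_5 = 0.
For each transient state i, a_i = sum_j P(i->j) * a_j:
  a_s_2 = 1/20*a_s_1 + 7/20*a_s_2 + 3/20*a_s_3 + 2/5*a_s_4 + 1/20*a_s_5
  a_s_3 = 0*a_s_1 + 3/5*a_s_2 + 3/20*a_s_3 + 1/20*a_s_4 + 1/5*a_s_5
  a_s_4 = 1/10*a_s_1 + 0*a_s_2 + 13/20*a_s_3 + 1/20*a_s_4 + 1/5*a_s_5

Substituting a_s_1 = 1 and a_s_5 = 0, rearrange to (I - Q) a = r where r[i] = P(i -> s_1):
  [13/20, -3/20, -2/5] . (a_s_2, a_s_3, a_s_4) = 1/20
  [-3/5, 17/20, -1/20] . (a_s_2, a_s_3, a_s_4) = 0
  [0, -13/20, 19/20] . (a_s_2, a_s_3, a_s_4) = 1/10

Solving yields:
  a_s_2 = 294/1049
  a_s_3 = 223/1049
  a_s_4 = 263/1049

Starting state is s_2, so the absorption probability is a_s_2 = 294/1049.

Answer: 294/1049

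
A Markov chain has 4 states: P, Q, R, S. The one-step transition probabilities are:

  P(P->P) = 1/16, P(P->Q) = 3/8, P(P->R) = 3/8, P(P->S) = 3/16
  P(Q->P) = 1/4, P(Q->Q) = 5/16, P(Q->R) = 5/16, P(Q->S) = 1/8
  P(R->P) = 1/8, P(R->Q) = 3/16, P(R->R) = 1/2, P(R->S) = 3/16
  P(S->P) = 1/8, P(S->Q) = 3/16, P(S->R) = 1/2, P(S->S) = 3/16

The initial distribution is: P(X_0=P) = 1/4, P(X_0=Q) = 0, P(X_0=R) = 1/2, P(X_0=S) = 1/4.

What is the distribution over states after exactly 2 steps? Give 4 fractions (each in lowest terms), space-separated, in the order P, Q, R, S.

Answer: 151/1024 243/1024 453/1024 177/1024

Derivation:
Propagating the distribution step by step (d_{t+1} = d_t * P):
d_0 = (P=1/4, Q=0, R=1/2, S=1/4)
  d_1[P] = 1/4*1/16 + 0*1/4 + 1/2*1/8 + 1/4*1/8 = 7/64
  d_1[Q] = 1/4*3/8 + 0*5/16 + 1/2*3/16 + 1/4*3/16 = 15/64
  d_1[R] = 1/4*3/8 + 0*5/16 + 1/2*1/2 + 1/4*1/2 = 15/32
  d_1[S] = 1/4*3/16 + 0*1/8 + 1/2*3/16 + 1/4*3/16 = 3/16
d_1 = (P=7/64, Q=15/64, R=15/32, S=3/16)
  d_2[P] = 7/64*1/16 + 15/64*1/4 + 15/32*1/8 + 3/16*1/8 = 151/1024
  d_2[Q] = 7/64*3/8 + 15/64*5/16 + 15/32*3/16 + 3/16*3/16 = 243/1024
  d_2[R] = 7/64*3/8 + 15/64*5/16 + 15/32*1/2 + 3/16*1/2 = 453/1024
  d_2[S] = 7/64*3/16 + 15/64*1/8 + 15/32*3/16 + 3/16*3/16 = 177/1024
d_2 = (P=151/1024, Q=243/1024, R=453/1024, S=177/1024)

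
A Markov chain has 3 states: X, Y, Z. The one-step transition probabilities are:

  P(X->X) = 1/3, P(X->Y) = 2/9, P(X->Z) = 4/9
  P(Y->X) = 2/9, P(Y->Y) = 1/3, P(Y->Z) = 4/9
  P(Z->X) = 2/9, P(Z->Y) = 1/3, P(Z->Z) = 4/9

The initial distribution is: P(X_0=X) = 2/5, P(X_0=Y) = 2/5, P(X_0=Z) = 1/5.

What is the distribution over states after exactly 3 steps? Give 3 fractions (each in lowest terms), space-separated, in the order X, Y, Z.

Propagating the distribution step by step (d_{t+1} = d_t * P):
d_0 = (X=2/5, Y=2/5, Z=1/5)
  d_1[X] = 2/5*1/3 + 2/5*2/9 + 1/5*2/9 = 4/15
  d_1[Y] = 2/5*2/9 + 2/5*1/3 + 1/5*1/3 = 13/45
  d_1[Z] = 2/5*4/9 + 2/5*4/9 + 1/5*4/9 = 4/9
d_1 = (X=4/15, Y=13/45, Z=4/9)
  d_2[X] = 4/15*1/3 + 13/45*2/9 + 4/9*2/9 = 34/135
  d_2[Y] = 4/15*2/9 + 13/45*1/3 + 4/9*1/3 = 41/135
  d_2[Z] = 4/15*4/9 + 13/45*4/9 + 4/9*4/9 = 4/9
d_2 = (X=34/135, Y=41/135, Z=4/9)
  d_3[X] = 34/135*1/3 + 41/135*2/9 + 4/9*2/9 = 304/1215
  d_3[Y] = 34/135*2/9 + 41/135*1/3 + 4/9*1/3 = 371/1215
  d_3[Z] = 34/135*4/9 + 41/135*4/9 + 4/9*4/9 = 4/9
d_3 = (X=304/1215, Y=371/1215, Z=4/9)

Answer: 304/1215 371/1215 4/9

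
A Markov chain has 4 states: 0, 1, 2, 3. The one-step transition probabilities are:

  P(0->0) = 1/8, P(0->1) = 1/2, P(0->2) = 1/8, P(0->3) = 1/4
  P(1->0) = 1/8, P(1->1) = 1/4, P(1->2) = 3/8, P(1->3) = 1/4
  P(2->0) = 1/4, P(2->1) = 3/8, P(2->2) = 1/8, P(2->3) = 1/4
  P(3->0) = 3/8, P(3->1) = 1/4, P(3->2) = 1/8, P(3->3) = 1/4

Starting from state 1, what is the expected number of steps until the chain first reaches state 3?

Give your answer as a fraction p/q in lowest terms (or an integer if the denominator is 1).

Answer: 4

Derivation:
Let h_i = expected steps to first reach 3 from state i.
Boundary: h_3 = 0.
First-step equations for the other states:
  h_0 = 1 + 1/8*h_0 + 1/2*h_1 + 1/8*h_2 + 1/4*h_3
  h_1 = 1 + 1/8*h_0 + 1/4*h_1 + 3/8*h_2 + 1/4*h_3
  h_2 = 1 + 1/4*h_0 + 3/8*h_1 + 1/8*h_2 + 1/4*h_3

Substituting h_3 = 0 and rearranging gives the linear system (I - Q) h = 1:
  [7/8, -1/2, -1/8] . (h_0, h_1, h_2) = 1
  [-1/8, 3/4, -3/8] . (h_0, h_1, h_2) = 1
  [-1/4, -3/8, 7/8] . (h_0, h_1, h_2) = 1

Solving yields:
  h_0 = 4
  h_1 = 4
  h_2 = 4

Starting state is 1, so the expected hitting time is h_1 = 4.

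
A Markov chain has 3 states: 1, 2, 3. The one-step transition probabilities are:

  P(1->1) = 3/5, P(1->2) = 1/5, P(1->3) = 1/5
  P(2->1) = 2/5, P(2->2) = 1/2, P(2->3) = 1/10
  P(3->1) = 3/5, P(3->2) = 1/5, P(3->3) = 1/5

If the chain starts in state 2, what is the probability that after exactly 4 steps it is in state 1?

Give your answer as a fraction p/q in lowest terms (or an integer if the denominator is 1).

Computing P^4 by repeated multiplication:
P^1 =
  1: [3/5, 1/5, 1/5]
  2: [2/5, 1/2, 1/10]
  3: [3/5, 1/5, 1/5]
P^2 =
  1: [14/25, 13/50, 9/50]
  2: [1/2, 7/20, 3/20]
  3: [14/25, 13/50, 9/50]
P^3 =
  1: [137/250, 139/500, 87/500]
  2: [53/100, 61/200, 33/200]
  3: [137/250, 139/500, 87/500]
P^4 =
  1: [1361/2500, 1417/5000, 861/5000]
  2: [539/1000, 583/2000, 339/2000]
  3: [1361/2500, 1417/5000, 861/5000]

(P^4)[2 -> 1] = 539/1000

Answer: 539/1000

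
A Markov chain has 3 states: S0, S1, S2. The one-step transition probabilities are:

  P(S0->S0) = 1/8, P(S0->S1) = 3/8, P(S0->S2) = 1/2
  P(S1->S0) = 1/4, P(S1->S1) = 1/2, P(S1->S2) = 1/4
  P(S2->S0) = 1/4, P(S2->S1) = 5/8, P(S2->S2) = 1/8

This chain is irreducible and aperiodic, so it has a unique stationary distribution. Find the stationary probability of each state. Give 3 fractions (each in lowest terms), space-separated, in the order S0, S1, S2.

The stationary distribution satisfies pi = pi * P, i.e.:
  pi_S0 = 1/8*pi_S0 + 1/4*pi_S1 + 1/4*pi_S2
  pi_S1 = 3/8*pi_S0 + 1/2*pi_S1 + 5/8*pi_S2
  pi_S2 = 1/2*pi_S0 + 1/4*pi_S1 + 1/8*pi_S2
with normalization: pi_S0 + pi_S1 + pi_S2 = 1.

Using the first 2 balance equations plus normalization, the linear system A*pi = b is:
  [-7/8, 1/4, 1/4] . pi = 0
  [3/8, -1/2, 5/8] . pi = 0
  [1, 1, 1] . pi = 1

Solving yields:
  pi_S0 = 2/9
  pi_S1 = 41/81
  pi_S2 = 22/81

Verification (pi * P):
  2/9*1/8 + 41/81*1/4 + 22/81*1/4 = 2/9 = pi_S0  (ok)
  2/9*3/8 + 41/81*1/2 + 22/81*5/8 = 41/81 = pi_S1  (ok)
  2/9*1/2 + 41/81*1/4 + 22/81*1/8 = 22/81 = pi_S2  (ok)

Answer: 2/9 41/81 22/81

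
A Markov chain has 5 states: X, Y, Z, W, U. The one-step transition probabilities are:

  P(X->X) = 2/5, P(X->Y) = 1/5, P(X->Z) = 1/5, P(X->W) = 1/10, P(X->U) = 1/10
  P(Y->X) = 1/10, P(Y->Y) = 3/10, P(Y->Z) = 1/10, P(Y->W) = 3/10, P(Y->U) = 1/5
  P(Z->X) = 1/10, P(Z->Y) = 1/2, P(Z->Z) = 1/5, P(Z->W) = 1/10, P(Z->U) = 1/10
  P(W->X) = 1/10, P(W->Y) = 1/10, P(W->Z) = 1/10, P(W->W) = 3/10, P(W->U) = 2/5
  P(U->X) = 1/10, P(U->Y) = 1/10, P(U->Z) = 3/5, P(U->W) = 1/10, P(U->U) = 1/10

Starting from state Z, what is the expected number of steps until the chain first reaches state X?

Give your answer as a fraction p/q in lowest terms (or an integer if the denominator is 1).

Let h_i = expected steps to first reach X from state i.
Boundary: h_X = 0.
First-step equations for the other states:
  h_Y = 1 + 1/10*h_X + 3/10*h_Y + 1/10*h_Z + 3/10*h_W + 1/5*h_U
  h_Z = 1 + 1/10*h_X + 1/2*h_Y + 1/5*h_Z + 1/10*h_W + 1/10*h_U
  h_W = 1 + 1/10*h_X + 1/10*h_Y + 1/10*h_Z + 3/10*h_W + 2/5*h_U
  h_U = 1 + 1/10*h_X + 1/10*h_Y + 3/5*h_Z + 1/10*h_W + 1/10*h_U

Substituting h_X = 0 and rearranging gives the linear system (I - Q) h = 1:
  [7/10, -1/10, -3/10, -1/5] . (h_Y, h_Z, h_W, h_U) = 1
  [-1/2, 4/5, -1/10, -1/10] . (h_Y, h_Z, h_W, h_U) = 1
  [-1/10, -1/10, 7/10, -2/5] . (h_Y, h_Z, h_W, h_U) = 1
  [-1/10, -3/5, -1/10, 9/10] . (h_Y, h_Z, h_W, h_U) = 1

Solving yields:
  h_Y = 10
  h_Z = 10
  h_W = 10
  h_U = 10

Starting state is Z, so the expected hitting time is h_Z = 10.

Answer: 10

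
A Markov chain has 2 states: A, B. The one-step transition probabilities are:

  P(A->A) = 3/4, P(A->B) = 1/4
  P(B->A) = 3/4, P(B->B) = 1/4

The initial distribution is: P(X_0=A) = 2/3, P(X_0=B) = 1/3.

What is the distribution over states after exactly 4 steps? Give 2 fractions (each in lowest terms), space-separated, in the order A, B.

Answer: 3/4 1/4

Derivation:
Propagating the distribution step by step (d_{t+1} = d_t * P):
d_0 = (A=2/3, B=1/3)
  d_1[A] = 2/3*3/4 + 1/3*3/4 = 3/4
  d_1[B] = 2/3*1/4 + 1/3*1/4 = 1/4
d_1 = (A=3/4, B=1/4)
  d_2[A] = 3/4*3/4 + 1/4*3/4 = 3/4
  d_2[B] = 3/4*1/4 + 1/4*1/4 = 1/4
d_2 = (A=3/4, B=1/4)
  d_3[A] = 3/4*3/4 + 1/4*3/4 = 3/4
  d_3[B] = 3/4*1/4 + 1/4*1/4 = 1/4
d_3 = (A=3/4, B=1/4)
  d_4[A] = 3/4*3/4 + 1/4*3/4 = 3/4
  d_4[B] = 3/4*1/4 + 1/4*1/4 = 1/4
d_4 = (A=3/4, B=1/4)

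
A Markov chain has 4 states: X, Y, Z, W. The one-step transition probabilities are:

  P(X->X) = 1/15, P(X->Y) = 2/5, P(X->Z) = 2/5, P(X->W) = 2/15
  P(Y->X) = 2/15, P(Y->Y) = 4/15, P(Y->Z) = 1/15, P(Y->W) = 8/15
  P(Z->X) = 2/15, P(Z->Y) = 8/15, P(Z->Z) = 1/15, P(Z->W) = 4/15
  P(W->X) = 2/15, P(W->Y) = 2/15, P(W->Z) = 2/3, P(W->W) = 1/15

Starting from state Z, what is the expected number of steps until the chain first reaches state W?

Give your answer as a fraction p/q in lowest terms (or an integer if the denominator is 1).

Answer: 1140/409

Derivation:
Let h_i = expected steps to first reach W from state i.
Boundary: h_W = 0.
First-step equations for the other states:
  h_X = 1 + 1/15*h_X + 2/5*h_Y + 2/5*h_Z + 2/15*h_W
  h_Y = 1 + 2/15*h_X + 4/15*h_Y + 1/15*h_Z + 8/15*h_W
  h_Z = 1 + 2/15*h_X + 8/15*h_Y + 1/15*h_Z + 4/15*h_W

Substituting h_W = 0 and rearranging gives the linear system (I - Q) h = 1:
  [14/15, -2/5, -2/5] . (h_X, h_Y, h_Z) = 1
  [-2/15, 11/15, -1/15] . (h_X, h_Y, h_Z) = 1
  [-2/15, -8/15, 14/15] . (h_X, h_Y, h_Z) = 1

Solving yields:
  h_X = 2625/818
  h_Y = 900/409
  h_Z = 1140/409

Starting state is Z, so the expected hitting time is h_Z = 1140/409.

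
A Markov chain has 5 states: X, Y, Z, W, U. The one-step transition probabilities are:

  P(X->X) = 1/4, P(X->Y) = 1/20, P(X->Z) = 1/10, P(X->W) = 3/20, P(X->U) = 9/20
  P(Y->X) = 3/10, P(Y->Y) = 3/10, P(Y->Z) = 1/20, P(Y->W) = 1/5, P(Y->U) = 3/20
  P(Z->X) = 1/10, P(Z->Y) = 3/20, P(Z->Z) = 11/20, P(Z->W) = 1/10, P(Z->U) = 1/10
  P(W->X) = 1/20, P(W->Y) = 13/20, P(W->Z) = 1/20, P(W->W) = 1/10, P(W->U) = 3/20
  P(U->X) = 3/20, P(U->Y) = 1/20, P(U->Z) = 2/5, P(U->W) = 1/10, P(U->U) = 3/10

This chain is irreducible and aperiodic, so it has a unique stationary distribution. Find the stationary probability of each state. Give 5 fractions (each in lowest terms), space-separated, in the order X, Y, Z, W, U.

The stationary distribution satisfies pi = pi * P, i.e.:
  pi_X = 1/4*pi_X + 3/10*pi_Y + 1/10*pi_Z + 1/20*pi_W + 3/20*pi_U
  pi_Y = 1/20*pi_X + 3/10*pi_Y + 3/20*pi_Z + 13/20*pi_W + 1/20*pi_U
  pi_Z = 1/10*pi_X + 1/20*pi_Y + 11/20*pi_Z + 1/20*pi_W + 2/5*pi_U
  pi_W = 3/20*pi_X + 1/5*pi_Y + 1/10*pi_Z + 1/10*pi_W + 1/10*pi_U
  pi_U = 9/20*pi_X + 3/20*pi_Y + 1/10*pi_Z + 3/20*pi_W + 3/10*pi_U
with normalization: pi_X + pi_Y + pi_Z + pi_W + pi_U = 1.

Using the first 4 balance equations plus normalization, the linear system A*pi = b is:
  [-3/4, 3/10, 1/10, 1/20, 3/20] . pi = 0
  [1/20, -7/10, 3/20, 13/20, 1/20] . pi = 0
  [1/10, 1/20, -9/20, 1/20, 2/5] . pi = 0
  [3/20, 1/5, 1/10, -9/10, 1/10] . pi = 0
  [1, 1, 1, 1, 1] . pi = 1

Solving yields:
  pi_X = 15236/88795
  pi_Y = 18317/88795
  pi_Z = 24142/88795
  pi_W = 1639/12685
  pi_U = 19627/88795

Verification (pi * P):
  15236/88795*1/4 + 18317/88795*3/10 + 24142/88795*1/10 + 1639/12685*1/20 + 19627/88795*3/20 = 15236/88795 = pi_X  (ok)
  15236/88795*1/20 + 18317/88795*3/10 + 24142/88795*3/20 + 1639/12685*13/20 + 19627/88795*1/20 = 18317/88795 = pi_Y  (ok)
  15236/88795*1/10 + 18317/88795*1/20 + 24142/88795*11/20 + 1639/12685*1/20 + 19627/88795*2/5 = 24142/88795 = pi_Z  (ok)
  15236/88795*3/20 + 18317/88795*1/5 + 24142/88795*1/10 + 1639/12685*1/10 + 19627/88795*1/10 = 1639/12685 = pi_W  (ok)
  15236/88795*9/20 + 18317/88795*3/20 + 24142/88795*1/10 + 1639/12685*3/20 + 19627/88795*3/10 = 19627/88795 = pi_U  (ok)

Answer: 15236/88795 18317/88795 24142/88795 1639/12685 19627/88795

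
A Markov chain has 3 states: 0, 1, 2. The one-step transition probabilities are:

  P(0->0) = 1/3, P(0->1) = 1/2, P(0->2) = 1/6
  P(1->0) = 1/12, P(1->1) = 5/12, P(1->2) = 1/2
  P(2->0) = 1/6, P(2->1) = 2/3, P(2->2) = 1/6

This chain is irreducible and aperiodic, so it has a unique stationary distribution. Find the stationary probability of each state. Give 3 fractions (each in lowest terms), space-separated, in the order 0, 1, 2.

Answer: 11/74 19/37 25/74

Derivation:
The stationary distribution satisfies pi = pi * P, i.e.:
  pi_0 = 1/3*pi_0 + 1/12*pi_1 + 1/6*pi_2
  pi_1 = 1/2*pi_0 + 5/12*pi_1 + 2/3*pi_2
  pi_2 = 1/6*pi_0 + 1/2*pi_1 + 1/6*pi_2
with normalization: pi_0 + pi_1 + pi_2 = 1.

Using the first 2 balance equations plus normalization, the linear system A*pi = b is:
  [-2/3, 1/12, 1/6] . pi = 0
  [1/2, -7/12, 2/3] . pi = 0
  [1, 1, 1] . pi = 1

Solving yields:
  pi_0 = 11/74
  pi_1 = 19/37
  pi_2 = 25/74

Verification (pi * P):
  11/74*1/3 + 19/37*1/12 + 25/74*1/6 = 11/74 = pi_0  (ok)
  11/74*1/2 + 19/37*5/12 + 25/74*2/3 = 19/37 = pi_1  (ok)
  11/74*1/6 + 19/37*1/2 + 25/74*1/6 = 25/74 = pi_2  (ok)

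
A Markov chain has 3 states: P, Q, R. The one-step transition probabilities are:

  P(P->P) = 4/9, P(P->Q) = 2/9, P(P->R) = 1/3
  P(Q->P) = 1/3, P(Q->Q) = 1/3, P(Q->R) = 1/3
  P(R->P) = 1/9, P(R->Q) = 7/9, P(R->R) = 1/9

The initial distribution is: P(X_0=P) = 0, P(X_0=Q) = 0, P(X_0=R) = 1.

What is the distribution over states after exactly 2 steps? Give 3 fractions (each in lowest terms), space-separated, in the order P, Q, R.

Propagating the distribution step by step (d_{t+1} = d_t * P):
d_0 = (P=0, Q=0, R=1)
  d_1[P] = 0*4/9 + 0*1/3 + 1*1/9 = 1/9
  d_1[Q] = 0*2/9 + 0*1/3 + 1*7/9 = 7/9
  d_1[R] = 0*1/3 + 0*1/3 + 1*1/9 = 1/9
d_1 = (P=1/9, Q=7/9, R=1/9)
  d_2[P] = 1/9*4/9 + 7/9*1/3 + 1/9*1/9 = 26/81
  d_2[Q] = 1/9*2/9 + 7/9*1/3 + 1/9*7/9 = 10/27
  d_2[R] = 1/9*1/3 + 7/9*1/3 + 1/9*1/9 = 25/81
d_2 = (P=26/81, Q=10/27, R=25/81)

Answer: 26/81 10/27 25/81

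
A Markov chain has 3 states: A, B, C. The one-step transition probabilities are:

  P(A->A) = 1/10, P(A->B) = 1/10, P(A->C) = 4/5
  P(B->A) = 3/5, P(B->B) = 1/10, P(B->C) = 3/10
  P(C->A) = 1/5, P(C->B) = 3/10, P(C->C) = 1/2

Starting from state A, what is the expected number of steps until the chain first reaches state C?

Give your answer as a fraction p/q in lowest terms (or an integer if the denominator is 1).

Answer: 4/3

Derivation:
Let h_i = expected steps to first reach C from state i.
Boundary: h_C = 0.
First-step equations for the other states:
  h_A = 1 + 1/10*h_A + 1/10*h_B + 4/5*h_C
  h_B = 1 + 3/5*h_A + 1/10*h_B + 3/10*h_C

Substituting h_C = 0 and rearranging gives the linear system (I - Q) h = 1:
  [9/10, -1/10] . (h_A, h_B) = 1
  [-3/5, 9/10] . (h_A, h_B) = 1

Solving yields:
  h_A = 4/3
  h_B = 2

Starting state is A, so the expected hitting time is h_A = 4/3.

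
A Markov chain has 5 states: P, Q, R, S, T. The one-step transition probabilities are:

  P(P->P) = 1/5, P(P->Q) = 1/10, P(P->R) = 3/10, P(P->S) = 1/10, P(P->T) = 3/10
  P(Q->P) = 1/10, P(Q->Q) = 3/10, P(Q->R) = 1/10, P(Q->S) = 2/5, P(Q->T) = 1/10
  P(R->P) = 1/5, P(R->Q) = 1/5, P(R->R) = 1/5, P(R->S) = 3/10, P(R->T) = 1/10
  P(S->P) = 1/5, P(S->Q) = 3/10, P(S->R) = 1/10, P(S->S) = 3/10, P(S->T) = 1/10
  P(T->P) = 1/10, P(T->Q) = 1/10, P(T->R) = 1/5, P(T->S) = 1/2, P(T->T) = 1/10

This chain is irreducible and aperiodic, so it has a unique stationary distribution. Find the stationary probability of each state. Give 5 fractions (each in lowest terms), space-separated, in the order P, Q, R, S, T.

The stationary distribution satisfies pi = pi * P, i.e.:
  pi_P = 1/5*pi_P + 1/10*pi_Q + 1/5*pi_R + 1/5*pi_S + 1/10*pi_T
  pi_Q = 1/10*pi_P + 3/10*pi_Q + 1/5*pi_R + 3/10*pi_S + 1/10*pi_T
  pi_R = 3/10*pi_P + 1/10*pi_Q + 1/5*pi_R + 1/10*pi_S + 1/5*pi_T
  pi_S = 1/10*pi_P + 2/5*pi_Q + 3/10*pi_R + 3/10*pi_S + 1/2*pi_T
  pi_T = 3/10*pi_P + 1/10*pi_Q + 1/10*pi_R + 1/10*pi_S + 1/10*pi_T
with normalization: pi_P + pi_Q + pi_R + pi_S + pi_T = 1.

Using the first 4 balance equations plus normalization, the linear system A*pi = b is:
  [-4/5, 1/10, 1/5, 1/5, 1/10] . pi = 0
  [1/10, -7/10, 1/5, 3/10, 1/10] . pi = 0
  [3/10, 1/10, -4/5, 1/10, 1/5] . pi = 0
  [1/10, 2/5, 3/10, -7/10, 1/2] . pi = 0
  [1, 1, 1, 1, 1] . pi = 1

Solving yields:
  pi_P = 1469/8942
  pi_Q = 59/263
  pi_R = 726/4471
  pi_S = 2827/8942
  pi_T = 594/4471

Verification (pi * P):
  1469/8942*1/5 + 59/263*1/10 + 726/4471*1/5 + 2827/8942*1/5 + 594/4471*1/10 = 1469/8942 = pi_P  (ok)
  1469/8942*1/10 + 59/263*3/10 + 726/4471*1/5 + 2827/8942*3/10 + 594/4471*1/10 = 59/263 = pi_Q  (ok)
  1469/8942*3/10 + 59/263*1/10 + 726/4471*1/5 + 2827/8942*1/10 + 594/4471*1/5 = 726/4471 = pi_R  (ok)
  1469/8942*1/10 + 59/263*2/5 + 726/4471*3/10 + 2827/8942*3/10 + 594/4471*1/2 = 2827/8942 = pi_S  (ok)
  1469/8942*3/10 + 59/263*1/10 + 726/4471*1/10 + 2827/8942*1/10 + 594/4471*1/10 = 594/4471 = pi_T  (ok)

Answer: 1469/8942 59/263 726/4471 2827/8942 594/4471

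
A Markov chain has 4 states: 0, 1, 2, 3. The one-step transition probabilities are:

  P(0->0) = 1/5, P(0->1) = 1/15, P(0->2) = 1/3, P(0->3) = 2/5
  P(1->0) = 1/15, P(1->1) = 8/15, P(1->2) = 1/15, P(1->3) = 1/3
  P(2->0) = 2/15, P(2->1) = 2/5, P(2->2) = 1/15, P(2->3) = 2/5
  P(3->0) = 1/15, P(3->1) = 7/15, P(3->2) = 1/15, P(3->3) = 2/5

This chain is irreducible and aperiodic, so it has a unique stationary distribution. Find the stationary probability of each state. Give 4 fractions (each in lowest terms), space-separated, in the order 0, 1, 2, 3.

Answer: 16/191 612/1337 17/191 494/1337

Derivation:
The stationary distribution satisfies pi = pi * P, i.e.:
  pi_0 = 1/5*pi_0 + 1/15*pi_1 + 2/15*pi_2 + 1/15*pi_3
  pi_1 = 1/15*pi_0 + 8/15*pi_1 + 2/5*pi_2 + 7/15*pi_3
  pi_2 = 1/3*pi_0 + 1/15*pi_1 + 1/15*pi_2 + 1/15*pi_3
  pi_3 = 2/5*pi_0 + 1/3*pi_1 + 2/5*pi_2 + 2/5*pi_3
with normalization: pi_0 + pi_1 + pi_2 + pi_3 = 1.

Using the first 3 balance equations plus normalization, the linear system A*pi = b is:
  [-4/5, 1/15, 2/15, 1/15] . pi = 0
  [1/15, -7/15, 2/5, 7/15] . pi = 0
  [1/3, 1/15, -14/15, 1/15] . pi = 0
  [1, 1, 1, 1] . pi = 1

Solving yields:
  pi_0 = 16/191
  pi_1 = 612/1337
  pi_2 = 17/191
  pi_3 = 494/1337

Verification (pi * P):
  16/191*1/5 + 612/1337*1/15 + 17/191*2/15 + 494/1337*1/15 = 16/191 = pi_0  (ok)
  16/191*1/15 + 612/1337*8/15 + 17/191*2/5 + 494/1337*7/15 = 612/1337 = pi_1  (ok)
  16/191*1/3 + 612/1337*1/15 + 17/191*1/15 + 494/1337*1/15 = 17/191 = pi_2  (ok)
  16/191*2/5 + 612/1337*1/3 + 17/191*2/5 + 494/1337*2/5 = 494/1337 = pi_3  (ok)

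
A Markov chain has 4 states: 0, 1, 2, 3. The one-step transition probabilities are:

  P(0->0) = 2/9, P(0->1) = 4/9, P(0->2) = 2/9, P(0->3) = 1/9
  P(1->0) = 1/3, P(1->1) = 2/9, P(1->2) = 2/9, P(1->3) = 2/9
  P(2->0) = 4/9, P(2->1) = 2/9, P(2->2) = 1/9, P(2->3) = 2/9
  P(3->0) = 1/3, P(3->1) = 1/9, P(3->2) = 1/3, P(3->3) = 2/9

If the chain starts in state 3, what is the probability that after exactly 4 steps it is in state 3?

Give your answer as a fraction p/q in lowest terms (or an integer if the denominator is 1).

Answer: 1225/6561

Derivation:
Computing P^4 by repeated multiplication:
P^1 =
  0: [2/9, 4/9, 2/9, 1/9]
  1: [1/3, 2/9, 2/9, 2/9]
  2: [4/9, 2/9, 1/9, 2/9]
  3: [1/3, 1/9, 1/3, 2/9]
P^2 =
  0: [1/3, 7/27, 17/81, 16/81]
  1: [26/81, 22/81, 2/9, 5/27]
  2: [8/27, 8/27, 19/81, 14/81]
  3: [1/3, 22/81, 17/81, 5/27]
P^3 =
  0: [233/729, 200/729, 161/729, 5/27]
  1: [235/729, 199/729, 53/243, 136/729]
  2: [238/729, 196/729, 157/729, 46/243]
  3: [233/729, 67/243, 160/729, 5/27]
P^4 =
  0: [235/729, 1789/6561, 1432/6561, 1225/6561]
  1: [2111/6561, 1792/6561, 1435/6561, 1223/6561]
  2: [26/81, 1796/6561, 1439/6561, 1220/6561]
  3: [2114/6561, 1789/6561, 1433/6561, 1225/6561]

(P^4)[3 -> 3] = 1225/6561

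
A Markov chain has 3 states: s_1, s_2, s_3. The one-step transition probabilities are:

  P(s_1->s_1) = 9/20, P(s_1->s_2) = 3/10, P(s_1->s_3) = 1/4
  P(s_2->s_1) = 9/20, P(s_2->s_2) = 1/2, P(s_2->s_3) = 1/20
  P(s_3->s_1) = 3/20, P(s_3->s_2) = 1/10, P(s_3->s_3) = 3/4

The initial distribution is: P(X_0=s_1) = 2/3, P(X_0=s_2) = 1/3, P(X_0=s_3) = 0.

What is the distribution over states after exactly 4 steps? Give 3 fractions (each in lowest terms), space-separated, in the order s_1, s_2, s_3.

Propagating the distribution step by step (d_{t+1} = d_t * P):
d_0 = (s_1=2/3, s_2=1/3, s_3=0)
  d_1[s_1] = 2/3*9/20 + 1/3*9/20 + 0*3/20 = 9/20
  d_1[s_2] = 2/3*3/10 + 1/3*1/2 + 0*1/10 = 11/30
  d_1[s_3] = 2/3*1/4 + 1/3*1/20 + 0*3/4 = 11/60
d_1 = (s_1=9/20, s_2=11/30, s_3=11/60)
  d_2[s_1] = 9/20*9/20 + 11/30*9/20 + 11/60*3/20 = 79/200
  d_2[s_2] = 9/20*3/10 + 11/30*1/2 + 11/60*1/10 = 101/300
  d_2[s_3] = 9/20*1/4 + 11/30*1/20 + 11/60*3/4 = 161/600
d_2 = (s_1=79/200, s_2=101/300, s_3=161/600)
  d_3[s_1] = 79/200*9/20 + 101/300*9/20 + 161/600*3/20 = 739/2000
  d_3[s_2] = 79/200*3/10 + 101/300*1/2 + 161/600*1/10 = 941/3000
  d_3[s_3] = 79/200*1/4 + 101/300*1/20 + 161/600*3/4 = 1901/6000
d_3 = (s_1=739/2000, s_2=941/3000, s_3=1901/6000)
  d_4[s_1] = 739/2000*9/20 + 941/3000*9/20 + 1901/6000*3/20 = 7099/20000
  d_4[s_2] = 739/2000*3/10 + 941/3000*1/2 + 1901/6000*1/10 = 8981/30000
  d_4[s_3] = 739/2000*1/4 + 941/3000*1/20 + 1901/6000*3/4 = 20741/60000
d_4 = (s_1=7099/20000, s_2=8981/30000, s_3=20741/60000)

Answer: 7099/20000 8981/30000 20741/60000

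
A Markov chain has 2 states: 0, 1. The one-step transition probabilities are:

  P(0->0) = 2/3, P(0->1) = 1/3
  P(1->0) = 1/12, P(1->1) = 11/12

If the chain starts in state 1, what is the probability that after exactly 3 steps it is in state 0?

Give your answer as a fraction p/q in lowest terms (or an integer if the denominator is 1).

Answer: 277/1728

Derivation:
Computing P^3 by repeated multiplication:
P^1 =
  0: [2/3, 1/3]
  1: [1/12, 11/12]
P^2 =
  0: [17/36, 19/36]
  1: [19/144, 125/144]
P^3 =
  0: [155/432, 277/432]
  1: [277/1728, 1451/1728]

(P^3)[1 -> 0] = 277/1728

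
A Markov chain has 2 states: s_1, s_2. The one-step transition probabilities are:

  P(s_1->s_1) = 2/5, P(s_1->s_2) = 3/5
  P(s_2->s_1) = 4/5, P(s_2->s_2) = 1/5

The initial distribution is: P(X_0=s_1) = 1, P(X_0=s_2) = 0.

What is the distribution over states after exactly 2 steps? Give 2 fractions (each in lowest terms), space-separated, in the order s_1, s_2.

Answer: 16/25 9/25

Derivation:
Propagating the distribution step by step (d_{t+1} = d_t * P):
d_0 = (s_1=1, s_2=0)
  d_1[s_1] = 1*2/5 + 0*4/5 = 2/5
  d_1[s_2] = 1*3/5 + 0*1/5 = 3/5
d_1 = (s_1=2/5, s_2=3/5)
  d_2[s_1] = 2/5*2/5 + 3/5*4/5 = 16/25
  d_2[s_2] = 2/5*3/5 + 3/5*1/5 = 9/25
d_2 = (s_1=16/25, s_2=9/25)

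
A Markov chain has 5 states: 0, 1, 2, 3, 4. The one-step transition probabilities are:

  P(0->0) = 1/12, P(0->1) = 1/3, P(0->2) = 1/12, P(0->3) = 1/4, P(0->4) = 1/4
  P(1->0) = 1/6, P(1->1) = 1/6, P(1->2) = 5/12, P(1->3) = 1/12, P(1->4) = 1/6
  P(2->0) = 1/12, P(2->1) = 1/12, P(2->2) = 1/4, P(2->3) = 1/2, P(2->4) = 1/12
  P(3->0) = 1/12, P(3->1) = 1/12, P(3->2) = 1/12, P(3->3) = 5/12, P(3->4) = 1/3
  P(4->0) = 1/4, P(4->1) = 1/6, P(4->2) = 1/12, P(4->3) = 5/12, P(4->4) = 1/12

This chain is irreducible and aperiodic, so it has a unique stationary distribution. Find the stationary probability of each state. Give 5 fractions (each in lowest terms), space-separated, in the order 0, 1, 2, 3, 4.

Answer: 2619/20156 1463/10078 1593/10078 1813/5039 4173/20156

Derivation:
The stationary distribution satisfies pi = pi * P, i.e.:
  pi_0 = 1/12*pi_0 + 1/6*pi_1 + 1/12*pi_2 + 1/12*pi_3 + 1/4*pi_4
  pi_1 = 1/3*pi_0 + 1/6*pi_1 + 1/12*pi_2 + 1/12*pi_3 + 1/6*pi_4
  pi_2 = 1/12*pi_0 + 5/12*pi_1 + 1/4*pi_2 + 1/12*pi_3 + 1/12*pi_4
  pi_3 = 1/4*pi_0 + 1/12*pi_1 + 1/2*pi_2 + 5/12*pi_3 + 5/12*pi_4
  pi_4 = 1/4*pi_0 + 1/6*pi_1 + 1/12*pi_2 + 1/3*pi_3 + 1/12*pi_4
with normalization: pi_0 + pi_1 + pi_2 + pi_3 + pi_4 = 1.

Using the first 4 balance equations plus normalization, the linear system A*pi = b is:
  [-11/12, 1/6, 1/12, 1/12, 1/4] . pi = 0
  [1/3, -5/6, 1/12, 1/12, 1/6] . pi = 0
  [1/12, 5/12, -3/4, 1/12, 1/12] . pi = 0
  [1/4, 1/12, 1/2, -7/12, 5/12] . pi = 0
  [1, 1, 1, 1, 1] . pi = 1

Solving yields:
  pi_0 = 2619/20156
  pi_1 = 1463/10078
  pi_2 = 1593/10078
  pi_3 = 1813/5039
  pi_4 = 4173/20156

Verification (pi * P):
  2619/20156*1/12 + 1463/10078*1/6 + 1593/10078*1/12 + 1813/5039*1/12 + 4173/20156*1/4 = 2619/20156 = pi_0  (ok)
  2619/20156*1/3 + 1463/10078*1/6 + 1593/10078*1/12 + 1813/5039*1/12 + 4173/20156*1/6 = 1463/10078 = pi_1  (ok)
  2619/20156*1/12 + 1463/10078*5/12 + 1593/10078*1/4 + 1813/5039*1/12 + 4173/20156*1/12 = 1593/10078 = pi_2  (ok)
  2619/20156*1/4 + 1463/10078*1/12 + 1593/10078*1/2 + 1813/5039*5/12 + 4173/20156*5/12 = 1813/5039 = pi_3  (ok)
  2619/20156*1/4 + 1463/10078*1/6 + 1593/10078*1/12 + 1813/5039*1/3 + 4173/20156*1/12 = 4173/20156 = pi_4  (ok)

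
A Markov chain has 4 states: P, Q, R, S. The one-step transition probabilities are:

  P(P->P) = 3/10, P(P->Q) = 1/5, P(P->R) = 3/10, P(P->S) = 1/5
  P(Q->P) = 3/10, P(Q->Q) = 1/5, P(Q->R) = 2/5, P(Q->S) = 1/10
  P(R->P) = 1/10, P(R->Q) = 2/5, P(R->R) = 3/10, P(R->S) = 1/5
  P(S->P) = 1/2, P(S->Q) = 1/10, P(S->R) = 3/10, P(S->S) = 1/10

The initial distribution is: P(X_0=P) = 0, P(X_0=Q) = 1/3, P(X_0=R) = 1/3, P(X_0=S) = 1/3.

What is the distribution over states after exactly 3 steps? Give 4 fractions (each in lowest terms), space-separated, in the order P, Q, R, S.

Propagating the distribution step by step (d_{t+1} = d_t * P):
d_0 = (P=0, Q=1/3, R=1/3, S=1/3)
  d_1[P] = 0*3/10 + 1/3*3/10 + 1/3*1/10 + 1/3*1/2 = 3/10
  d_1[Q] = 0*1/5 + 1/3*1/5 + 1/3*2/5 + 1/3*1/10 = 7/30
  d_1[R] = 0*3/10 + 1/3*2/5 + 1/3*3/10 + 1/3*3/10 = 1/3
  d_1[S] = 0*1/5 + 1/3*1/10 + 1/3*1/5 + 1/3*1/10 = 2/15
d_1 = (P=3/10, Q=7/30, R=1/3, S=2/15)
  d_2[P] = 3/10*3/10 + 7/30*3/10 + 1/3*1/10 + 2/15*1/2 = 13/50
  d_2[Q] = 3/10*1/5 + 7/30*1/5 + 1/3*2/5 + 2/15*1/10 = 19/75
  d_2[R] = 3/10*3/10 + 7/30*2/5 + 1/3*3/10 + 2/15*3/10 = 97/300
  d_2[S] = 3/10*1/5 + 7/30*1/10 + 1/3*1/5 + 2/15*1/10 = 49/300
d_2 = (P=13/50, Q=19/75, R=97/300, S=49/300)
  d_3[P] = 13/50*3/10 + 19/75*3/10 + 97/300*1/10 + 49/300*1/2 = 67/250
  d_3[Q] = 13/50*1/5 + 19/75*1/5 + 97/300*2/5 + 49/300*1/10 = 149/600
  d_3[R] = 13/50*3/10 + 19/75*2/5 + 97/300*3/10 + 49/300*3/10 = 122/375
  d_3[S] = 13/50*1/5 + 19/75*1/10 + 97/300*1/5 + 49/300*1/10 = 19/120
d_3 = (P=67/250, Q=149/600, R=122/375, S=19/120)

Answer: 67/250 149/600 122/375 19/120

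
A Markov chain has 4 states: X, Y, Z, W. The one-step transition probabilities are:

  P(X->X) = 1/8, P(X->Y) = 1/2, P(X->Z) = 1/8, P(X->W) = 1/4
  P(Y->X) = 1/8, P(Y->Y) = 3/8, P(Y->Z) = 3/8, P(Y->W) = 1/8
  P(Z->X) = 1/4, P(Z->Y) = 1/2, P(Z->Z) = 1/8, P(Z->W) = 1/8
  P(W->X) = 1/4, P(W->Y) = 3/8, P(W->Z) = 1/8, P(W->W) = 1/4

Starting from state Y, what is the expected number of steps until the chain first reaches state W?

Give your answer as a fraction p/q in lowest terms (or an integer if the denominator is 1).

Let h_i = expected steps to first reach W from state i.
Boundary: h_W = 0.
First-step equations for the other states:
  h_X = 1 + 1/8*h_X + 1/2*h_Y + 1/8*h_Z + 1/4*h_W
  h_Y = 1 + 1/8*h_X + 3/8*h_Y + 3/8*h_Z + 1/8*h_W
  h_Z = 1 + 1/4*h_X + 1/2*h_Y + 1/8*h_Z + 1/8*h_W

Substituting h_W = 0 and rearranging gives the linear system (I - Q) h = 1:
  [7/8, -1/2, -1/8] . (h_X, h_Y, h_Z) = 1
  [-1/8, 5/8, -3/8] . (h_X, h_Y, h_Z) = 1
  [-1/4, -1/2, 7/8] . (h_X, h_Y, h_Z) = 1

Solving yields:
  h_X = 576/95
  h_Y = 656/95
  h_Z = 648/95

Starting state is Y, so the expected hitting time is h_Y = 656/95.

Answer: 656/95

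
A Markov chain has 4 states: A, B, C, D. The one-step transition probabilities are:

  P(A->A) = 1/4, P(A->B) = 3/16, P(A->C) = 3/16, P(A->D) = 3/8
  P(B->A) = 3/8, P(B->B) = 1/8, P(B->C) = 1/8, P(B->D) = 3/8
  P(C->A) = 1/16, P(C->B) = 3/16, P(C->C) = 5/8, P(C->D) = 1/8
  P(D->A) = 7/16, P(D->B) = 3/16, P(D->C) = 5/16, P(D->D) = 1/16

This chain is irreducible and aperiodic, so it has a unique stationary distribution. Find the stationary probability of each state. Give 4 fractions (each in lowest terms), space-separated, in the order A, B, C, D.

The stationary distribution satisfies pi = pi * P, i.e.:
  pi_A = 1/4*pi_A + 3/8*pi_B + 1/16*pi_C + 7/16*pi_D
  pi_B = 3/16*pi_A + 1/8*pi_B + 3/16*pi_C + 3/16*pi_D
  pi_C = 3/16*pi_A + 1/8*pi_B + 5/8*pi_C + 5/16*pi_D
  pi_D = 3/8*pi_A + 3/8*pi_B + 1/8*pi_C + 1/16*pi_D
with normalization: pi_A + pi_B + pi_C + pi_D = 1.

Using the first 3 balance equations plus normalization, the linear system A*pi = b is:
  [-3/4, 3/8, 1/16, 7/16] . pi = 0
  [3/16, -7/8, 3/16, 3/16] . pi = 0
  [3/16, 1/8, -3/8, 5/16] . pi = 0
  [1, 1, 1, 1] . pi = 1

Solving yields:
  pi_A = 820/3349
  pi_B = 3/17
  pi_C = 1212/3349
  pi_D = 726/3349

Verification (pi * P):
  820/3349*1/4 + 3/17*3/8 + 1212/3349*1/16 + 726/3349*7/16 = 820/3349 = pi_A  (ok)
  820/3349*3/16 + 3/17*1/8 + 1212/3349*3/16 + 726/3349*3/16 = 3/17 = pi_B  (ok)
  820/3349*3/16 + 3/17*1/8 + 1212/3349*5/8 + 726/3349*5/16 = 1212/3349 = pi_C  (ok)
  820/3349*3/8 + 3/17*3/8 + 1212/3349*1/8 + 726/3349*1/16 = 726/3349 = pi_D  (ok)

Answer: 820/3349 3/17 1212/3349 726/3349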